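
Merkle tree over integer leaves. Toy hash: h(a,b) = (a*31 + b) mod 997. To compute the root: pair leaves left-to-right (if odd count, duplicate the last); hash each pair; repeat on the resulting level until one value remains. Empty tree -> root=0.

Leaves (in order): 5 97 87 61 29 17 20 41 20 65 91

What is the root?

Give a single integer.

Answer: 839

Derivation:
L0: [5, 97, 87, 61, 29, 17, 20, 41, 20, 65, 91]
L1: h(5,97)=(5*31+97)%997=252 h(87,61)=(87*31+61)%997=764 h(29,17)=(29*31+17)%997=916 h(20,41)=(20*31+41)%997=661 h(20,65)=(20*31+65)%997=685 h(91,91)=(91*31+91)%997=918 -> [252, 764, 916, 661, 685, 918]
L2: h(252,764)=(252*31+764)%997=600 h(916,661)=(916*31+661)%997=144 h(685,918)=(685*31+918)%997=219 -> [600, 144, 219]
L3: h(600,144)=(600*31+144)%997=798 h(219,219)=(219*31+219)%997=29 -> [798, 29]
L4: h(798,29)=(798*31+29)%997=839 -> [839]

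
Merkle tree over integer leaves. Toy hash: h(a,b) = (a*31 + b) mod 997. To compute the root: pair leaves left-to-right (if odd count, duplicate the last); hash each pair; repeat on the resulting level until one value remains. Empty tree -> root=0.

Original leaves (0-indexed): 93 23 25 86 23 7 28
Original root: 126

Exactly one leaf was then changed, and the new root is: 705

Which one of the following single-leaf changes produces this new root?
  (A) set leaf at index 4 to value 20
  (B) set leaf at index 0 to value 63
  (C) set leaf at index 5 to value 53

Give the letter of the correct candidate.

Answer: B

Derivation:
Original leaves: [93, 23, 25, 86, 23, 7, 28]
Target new root: 705
Try each candidate change and compute the resulting root:
Candidate A: set leaf[4] = 20 -> leaves = [93, 23, 25, 86, 20, 7, 28]
  L0: [93, 23, 25, 86, 20, 7, 28]
  L1: h(93,23)=(93*31+23)%997=912 h(25,86)=(25*31+86)%997=861 h(20,7)=(20*31+7)%997=627 h(28,28)=(28*31+28)%997=896 -> [912, 861, 627, 896]
  L2: h(912,861)=(912*31+861)%997=220 h(627,896)=(627*31+896)%997=393 -> [220, 393]
  L3: h(220,393)=(220*31+393)%997=234 -> [234]
  root = 234 != target 705
Candidate B: set leaf[0] = 63 -> leaves = [63, 23, 25, 86, 23, 7, 28]
  L0: [63, 23, 25, 86, 23, 7, 28]
  L1: h(63,23)=(63*31+23)%997=979 h(25,86)=(25*31+86)%997=861 h(23,7)=(23*31+7)%997=720 h(28,28)=(28*31+28)%997=896 -> [979, 861, 720, 896]
  L2: h(979,861)=(979*31+861)%997=303 h(720,896)=(720*31+896)%997=285 -> [303, 285]
  L3: h(303,285)=(303*31+285)%997=705 -> [705]
  root = 705 == target 705  ** MATCH **
Candidate C: set leaf[5] = 53 -> leaves = [93, 23, 25, 86, 23, 53, 28]
  L0: [93, 23, 25, 86, 23, 53, 28]
  L1: h(93,23)=(93*31+23)%997=912 h(25,86)=(25*31+86)%997=861 h(23,53)=(23*31+53)%997=766 h(28,28)=(28*31+28)%997=896 -> [912, 861, 766, 896]
  L2: h(912,861)=(912*31+861)%997=220 h(766,896)=(766*31+896)%997=714 -> [220, 714]
  L3: h(220,714)=(220*31+714)%997=555 -> [555]
  root = 555 != target 705
Candidate B produces the target root.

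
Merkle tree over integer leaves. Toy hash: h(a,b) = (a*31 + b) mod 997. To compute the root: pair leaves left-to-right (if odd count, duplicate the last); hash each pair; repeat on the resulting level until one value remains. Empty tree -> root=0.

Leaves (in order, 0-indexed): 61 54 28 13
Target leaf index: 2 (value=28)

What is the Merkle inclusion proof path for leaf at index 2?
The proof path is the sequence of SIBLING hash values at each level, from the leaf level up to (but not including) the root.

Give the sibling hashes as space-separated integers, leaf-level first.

Answer: 13 948

Derivation:
L0 (leaves): [61, 54, 28, 13], target index=2
L1: h(61,54)=(61*31+54)%997=948 [pair 0] h(28,13)=(28*31+13)%997=881 [pair 1] -> [948, 881]
  Sibling for proof at L0: 13
L2: h(948,881)=(948*31+881)%997=359 [pair 0] -> [359]
  Sibling for proof at L1: 948
Root: 359
Proof path (sibling hashes from leaf to root): [13, 948]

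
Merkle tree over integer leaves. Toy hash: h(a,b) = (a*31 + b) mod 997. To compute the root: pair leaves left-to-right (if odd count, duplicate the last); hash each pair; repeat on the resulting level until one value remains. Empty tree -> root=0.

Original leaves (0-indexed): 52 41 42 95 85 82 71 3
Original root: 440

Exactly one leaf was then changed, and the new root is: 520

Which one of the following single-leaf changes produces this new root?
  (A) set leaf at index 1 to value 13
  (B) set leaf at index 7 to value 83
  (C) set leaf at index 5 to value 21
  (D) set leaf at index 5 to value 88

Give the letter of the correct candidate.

Answer: B

Derivation:
Original leaves: [52, 41, 42, 95, 85, 82, 71, 3]
Target new root: 520
Try each candidate change and compute the resulting root:
Candidate A: set leaf[1] = 13 -> leaves = [52, 13, 42, 95, 85, 82, 71, 3]
  L0: [52, 13, 42, 95, 85, 82, 71, 3]
  L1: h(52,13)=(52*31+13)%997=628 h(42,95)=(42*31+95)%997=400 h(85,82)=(85*31+82)%997=723 h(71,3)=(71*31+3)%997=210 -> [628, 400, 723, 210]
  L2: h(628,400)=(628*31+400)%997=925 h(723,210)=(723*31+210)%997=689 -> [925, 689]
  L3: h(925,689)=(925*31+689)%997=451 -> [451]
  root = 451 != target 520
Candidate B: set leaf[7] = 83 -> leaves = [52, 41, 42, 95, 85, 82, 71, 83]
  L0: [52, 41, 42, 95, 85, 82, 71, 83]
  L1: h(52,41)=(52*31+41)%997=656 h(42,95)=(42*31+95)%997=400 h(85,82)=(85*31+82)%997=723 h(71,83)=(71*31+83)%997=290 -> [656, 400, 723, 290]
  L2: h(656,400)=(656*31+400)%997=796 h(723,290)=(723*31+290)%997=769 -> [796, 769]
  L3: h(796,769)=(796*31+769)%997=520 -> [520]
  root = 520 == target 520  ** MATCH **
Candidate C: set leaf[5] = 21 -> leaves = [52, 41, 42, 95, 85, 21, 71, 3]
  L0: [52, 41, 42, 95, 85, 21, 71, 3]
  L1: h(52,41)=(52*31+41)%997=656 h(42,95)=(42*31+95)%997=400 h(85,21)=(85*31+21)%997=662 h(71,3)=(71*31+3)%997=210 -> [656, 400, 662, 210]
  L2: h(656,400)=(656*31+400)%997=796 h(662,210)=(662*31+210)%997=792 -> [796, 792]
  L3: h(796,792)=(796*31+792)%997=543 -> [543]
  root = 543 != target 520
Candidate D: set leaf[5] = 88 -> leaves = [52, 41, 42, 95, 85, 88, 71, 3]
  L0: [52, 41, 42, 95, 85, 88, 71, 3]
  L1: h(52,41)=(52*31+41)%997=656 h(42,95)=(42*31+95)%997=400 h(85,88)=(85*31+88)%997=729 h(71,3)=(71*31+3)%997=210 -> [656, 400, 729, 210]
  L2: h(656,400)=(656*31+400)%997=796 h(729,210)=(729*31+210)%997=875 -> [796, 875]
  L3: h(796,875)=(796*31+875)%997=626 -> [626]
  root = 626 != target 520
Candidate B produces the target root.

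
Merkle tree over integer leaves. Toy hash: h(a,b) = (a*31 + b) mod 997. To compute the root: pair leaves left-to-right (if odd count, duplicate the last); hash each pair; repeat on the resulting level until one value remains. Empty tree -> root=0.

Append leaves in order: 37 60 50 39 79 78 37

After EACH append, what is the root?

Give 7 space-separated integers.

After append 37 (leaves=[37]):
  L0: [37]
  root=37
After append 60 (leaves=[37, 60]):
  L0: [37, 60]
  L1: h(37,60)=(37*31+60)%997=210 -> [210]
  root=210
After append 50 (leaves=[37, 60, 50]):
  L0: [37, 60, 50]
  L1: h(37,60)=(37*31+60)%997=210 h(50,50)=(50*31+50)%997=603 -> [210, 603]
  L2: h(210,603)=(210*31+603)%997=134 -> [134]
  root=134
After append 39 (leaves=[37, 60, 50, 39]):
  L0: [37, 60, 50, 39]
  L1: h(37,60)=(37*31+60)%997=210 h(50,39)=(50*31+39)%997=592 -> [210, 592]
  L2: h(210,592)=(210*31+592)%997=123 -> [123]
  root=123
After append 79 (leaves=[37, 60, 50, 39, 79]):
  L0: [37, 60, 50, 39, 79]
  L1: h(37,60)=(37*31+60)%997=210 h(50,39)=(50*31+39)%997=592 h(79,79)=(79*31+79)%997=534 -> [210, 592, 534]
  L2: h(210,592)=(210*31+592)%997=123 h(534,534)=(534*31+534)%997=139 -> [123, 139]
  L3: h(123,139)=(123*31+139)%997=961 -> [961]
  root=961
After append 78 (leaves=[37, 60, 50, 39, 79, 78]):
  L0: [37, 60, 50, 39, 79, 78]
  L1: h(37,60)=(37*31+60)%997=210 h(50,39)=(50*31+39)%997=592 h(79,78)=(79*31+78)%997=533 -> [210, 592, 533]
  L2: h(210,592)=(210*31+592)%997=123 h(533,533)=(533*31+533)%997=107 -> [123, 107]
  L3: h(123,107)=(123*31+107)%997=929 -> [929]
  root=929
After append 37 (leaves=[37, 60, 50, 39, 79, 78, 37]):
  L0: [37, 60, 50, 39, 79, 78, 37]
  L1: h(37,60)=(37*31+60)%997=210 h(50,39)=(50*31+39)%997=592 h(79,78)=(79*31+78)%997=533 h(37,37)=(37*31+37)%997=187 -> [210, 592, 533, 187]
  L2: h(210,592)=(210*31+592)%997=123 h(533,187)=(533*31+187)%997=758 -> [123, 758]
  L3: h(123,758)=(123*31+758)%997=583 -> [583]
  root=583

Answer: 37 210 134 123 961 929 583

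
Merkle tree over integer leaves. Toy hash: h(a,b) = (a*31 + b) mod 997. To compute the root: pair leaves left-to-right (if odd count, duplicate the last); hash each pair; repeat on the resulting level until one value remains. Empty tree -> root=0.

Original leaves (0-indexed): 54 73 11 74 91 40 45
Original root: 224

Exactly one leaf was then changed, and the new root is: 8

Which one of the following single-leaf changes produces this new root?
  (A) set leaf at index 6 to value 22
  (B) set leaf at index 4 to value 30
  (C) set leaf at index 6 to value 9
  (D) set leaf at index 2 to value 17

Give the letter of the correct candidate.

Answer: D

Derivation:
Original leaves: [54, 73, 11, 74, 91, 40, 45]
Target new root: 8
Try each candidate change and compute the resulting root:
Candidate A: set leaf[6] = 22 -> leaves = [54, 73, 11, 74, 91, 40, 22]
  L0: [54, 73, 11, 74, 91, 40, 22]
  L1: h(54,73)=(54*31+73)%997=750 h(11,74)=(11*31+74)%997=415 h(91,40)=(91*31+40)%997=867 h(22,22)=(22*31+22)%997=704 -> [750, 415, 867, 704]
  L2: h(750,415)=(750*31+415)%997=734 h(867,704)=(867*31+704)%997=662 -> [734, 662]
  L3: h(734,662)=(734*31+662)%997=485 -> [485]
  root = 485 != target 8
Candidate B: set leaf[4] = 30 -> leaves = [54, 73, 11, 74, 30, 40, 45]
  L0: [54, 73, 11, 74, 30, 40, 45]
  L1: h(54,73)=(54*31+73)%997=750 h(11,74)=(11*31+74)%997=415 h(30,40)=(30*31+40)%997=970 h(45,45)=(45*31+45)%997=443 -> [750, 415, 970, 443]
  L2: h(750,415)=(750*31+415)%997=734 h(970,443)=(970*31+443)%997=603 -> [734, 603]
  L3: h(734,603)=(734*31+603)%997=426 -> [426]
  root = 426 != target 8
Candidate C: set leaf[6] = 9 -> leaves = [54, 73, 11, 74, 91, 40, 9]
  L0: [54, 73, 11, 74, 91, 40, 9]
  L1: h(54,73)=(54*31+73)%997=750 h(11,74)=(11*31+74)%997=415 h(91,40)=(91*31+40)%997=867 h(9,9)=(9*31+9)%997=288 -> [750, 415, 867, 288]
  L2: h(750,415)=(750*31+415)%997=734 h(867,288)=(867*31+288)%997=246 -> [734, 246]
  L3: h(734,246)=(734*31+246)%997=69 -> [69]
  root = 69 != target 8
Candidate D: set leaf[2] = 17 -> leaves = [54, 73, 17, 74, 91, 40, 45]
  L0: [54, 73, 17, 74, 91, 40, 45]
  L1: h(54,73)=(54*31+73)%997=750 h(17,74)=(17*31+74)%997=601 h(91,40)=(91*31+40)%997=867 h(45,45)=(45*31+45)%997=443 -> [750, 601, 867, 443]
  L2: h(750,601)=(750*31+601)%997=920 h(867,443)=(867*31+443)%997=401 -> [920, 401]
  L3: h(920,401)=(920*31+401)%997=8 -> [8]
  root = 8 == target 8  ** MATCH **
Candidate D produces the target root.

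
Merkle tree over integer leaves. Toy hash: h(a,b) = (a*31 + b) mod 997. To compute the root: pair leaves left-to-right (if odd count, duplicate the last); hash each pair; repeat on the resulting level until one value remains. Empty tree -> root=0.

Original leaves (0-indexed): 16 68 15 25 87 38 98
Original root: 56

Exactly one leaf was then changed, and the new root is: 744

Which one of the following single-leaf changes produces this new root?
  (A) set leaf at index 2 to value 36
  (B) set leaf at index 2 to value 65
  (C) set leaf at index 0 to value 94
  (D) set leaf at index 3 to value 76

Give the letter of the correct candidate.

Answer: C

Derivation:
Original leaves: [16, 68, 15, 25, 87, 38, 98]
Target new root: 744
Try each candidate change and compute the resulting root:
Candidate A: set leaf[2] = 36 -> leaves = [16, 68, 36, 25, 87, 38, 98]
  L0: [16, 68, 36, 25, 87, 38, 98]
  L1: h(16,68)=(16*31+68)%997=564 h(36,25)=(36*31+25)%997=144 h(87,38)=(87*31+38)%997=741 h(98,98)=(98*31+98)%997=145 -> [564, 144, 741, 145]
  L2: h(564,144)=(564*31+144)%997=679 h(741,145)=(741*31+145)%997=185 -> [679, 185]
  L3: h(679,185)=(679*31+185)%997=297 -> [297]
  root = 297 != target 744
Candidate B: set leaf[2] = 65 -> leaves = [16, 68, 65, 25, 87, 38, 98]
  L0: [16, 68, 65, 25, 87, 38, 98]
  L1: h(16,68)=(16*31+68)%997=564 h(65,25)=(65*31+25)%997=46 h(87,38)=(87*31+38)%997=741 h(98,98)=(98*31+98)%997=145 -> [564, 46, 741, 145]
  L2: h(564,46)=(564*31+46)%997=581 h(741,145)=(741*31+145)%997=185 -> [581, 185]
  L3: h(581,185)=(581*31+185)%997=250 -> [250]
  root = 250 != target 744
Candidate C: set leaf[0] = 94 -> leaves = [94, 68, 15, 25, 87, 38, 98]
  L0: [94, 68, 15, 25, 87, 38, 98]
  L1: h(94,68)=(94*31+68)%997=988 h(15,25)=(15*31+25)%997=490 h(87,38)=(87*31+38)%997=741 h(98,98)=(98*31+98)%997=145 -> [988, 490, 741, 145]
  L2: h(988,490)=(988*31+490)%997=211 h(741,145)=(741*31+145)%997=185 -> [211, 185]
  L3: h(211,185)=(211*31+185)%997=744 -> [744]
  root = 744 == target 744  ** MATCH **
Candidate D: set leaf[3] = 76 -> leaves = [16, 68, 15, 76, 87, 38, 98]
  L0: [16, 68, 15, 76, 87, 38, 98]
  L1: h(16,68)=(16*31+68)%997=564 h(15,76)=(15*31+76)%997=541 h(87,38)=(87*31+38)%997=741 h(98,98)=(98*31+98)%997=145 -> [564, 541, 741, 145]
  L2: h(564,541)=(564*31+541)%997=79 h(741,145)=(741*31+145)%997=185 -> [79, 185]
  L3: h(79,185)=(79*31+185)%997=640 -> [640]
  root = 640 != target 744
Candidate C produces the target root.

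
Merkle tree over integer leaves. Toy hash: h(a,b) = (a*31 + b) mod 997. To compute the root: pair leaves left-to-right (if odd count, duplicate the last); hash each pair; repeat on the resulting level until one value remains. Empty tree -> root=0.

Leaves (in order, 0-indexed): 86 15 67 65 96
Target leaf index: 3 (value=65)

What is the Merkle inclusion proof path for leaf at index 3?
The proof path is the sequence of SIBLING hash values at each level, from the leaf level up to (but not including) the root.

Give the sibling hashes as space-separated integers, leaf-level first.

L0 (leaves): [86, 15, 67, 65, 96], target index=3
L1: h(86,15)=(86*31+15)%997=687 [pair 0] h(67,65)=(67*31+65)%997=148 [pair 1] h(96,96)=(96*31+96)%997=81 [pair 2] -> [687, 148, 81]
  Sibling for proof at L0: 67
L2: h(687,148)=(687*31+148)%997=508 [pair 0] h(81,81)=(81*31+81)%997=598 [pair 1] -> [508, 598]
  Sibling for proof at L1: 687
L3: h(508,598)=(508*31+598)%997=394 [pair 0] -> [394]
  Sibling for proof at L2: 598
Root: 394
Proof path (sibling hashes from leaf to root): [67, 687, 598]

Answer: 67 687 598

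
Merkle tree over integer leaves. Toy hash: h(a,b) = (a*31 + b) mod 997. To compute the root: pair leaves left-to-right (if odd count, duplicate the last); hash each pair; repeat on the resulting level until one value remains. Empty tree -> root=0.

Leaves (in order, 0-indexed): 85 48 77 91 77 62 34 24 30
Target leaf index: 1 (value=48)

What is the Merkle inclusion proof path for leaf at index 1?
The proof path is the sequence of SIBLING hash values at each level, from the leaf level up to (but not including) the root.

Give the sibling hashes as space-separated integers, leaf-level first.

L0 (leaves): [85, 48, 77, 91, 77, 62, 34, 24, 30], target index=1
L1: h(85,48)=(85*31+48)%997=689 [pair 0] h(77,91)=(77*31+91)%997=484 [pair 1] h(77,62)=(77*31+62)%997=455 [pair 2] h(34,24)=(34*31+24)%997=81 [pair 3] h(30,30)=(30*31+30)%997=960 [pair 4] -> [689, 484, 455, 81, 960]
  Sibling for proof at L0: 85
L2: h(689,484)=(689*31+484)%997=906 [pair 0] h(455,81)=(455*31+81)%997=228 [pair 1] h(960,960)=(960*31+960)%997=810 [pair 2] -> [906, 228, 810]
  Sibling for proof at L1: 484
L3: h(906,228)=(906*31+228)%997=398 [pair 0] h(810,810)=(810*31+810)%997=995 [pair 1] -> [398, 995]
  Sibling for proof at L2: 228
L4: h(398,995)=(398*31+995)%997=372 [pair 0] -> [372]
  Sibling for proof at L3: 995
Root: 372
Proof path (sibling hashes from leaf to root): [85, 484, 228, 995]

Answer: 85 484 228 995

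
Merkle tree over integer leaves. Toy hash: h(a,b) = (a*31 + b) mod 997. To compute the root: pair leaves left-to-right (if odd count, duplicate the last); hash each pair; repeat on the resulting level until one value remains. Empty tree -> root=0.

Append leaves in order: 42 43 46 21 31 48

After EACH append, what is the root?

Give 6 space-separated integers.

After append 42 (leaves=[42]):
  L0: [42]
  root=42
After append 43 (leaves=[42, 43]):
  L0: [42, 43]
  L1: h(42,43)=(42*31+43)%997=348 -> [348]
  root=348
After append 46 (leaves=[42, 43, 46]):
  L0: [42, 43, 46]
  L1: h(42,43)=(42*31+43)%997=348 h(46,46)=(46*31+46)%997=475 -> [348, 475]
  L2: h(348,475)=(348*31+475)%997=296 -> [296]
  root=296
After append 21 (leaves=[42, 43, 46, 21]):
  L0: [42, 43, 46, 21]
  L1: h(42,43)=(42*31+43)%997=348 h(46,21)=(46*31+21)%997=450 -> [348, 450]
  L2: h(348,450)=(348*31+450)%997=271 -> [271]
  root=271
After append 31 (leaves=[42, 43, 46, 21, 31]):
  L0: [42, 43, 46, 21, 31]
  L1: h(42,43)=(42*31+43)%997=348 h(46,21)=(46*31+21)%997=450 h(31,31)=(31*31+31)%997=992 -> [348, 450, 992]
  L2: h(348,450)=(348*31+450)%997=271 h(992,992)=(992*31+992)%997=837 -> [271, 837]
  L3: h(271,837)=(271*31+837)%997=265 -> [265]
  root=265
After append 48 (leaves=[42, 43, 46, 21, 31, 48]):
  L0: [42, 43, 46, 21, 31, 48]
  L1: h(42,43)=(42*31+43)%997=348 h(46,21)=(46*31+21)%997=450 h(31,48)=(31*31+48)%997=12 -> [348, 450, 12]
  L2: h(348,450)=(348*31+450)%997=271 h(12,12)=(12*31+12)%997=384 -> [271, 384]
  L3: h(271,384)=(271*31+384)%997=809 -> [809]
  root=809

Answer: 42 348 296 271 265 809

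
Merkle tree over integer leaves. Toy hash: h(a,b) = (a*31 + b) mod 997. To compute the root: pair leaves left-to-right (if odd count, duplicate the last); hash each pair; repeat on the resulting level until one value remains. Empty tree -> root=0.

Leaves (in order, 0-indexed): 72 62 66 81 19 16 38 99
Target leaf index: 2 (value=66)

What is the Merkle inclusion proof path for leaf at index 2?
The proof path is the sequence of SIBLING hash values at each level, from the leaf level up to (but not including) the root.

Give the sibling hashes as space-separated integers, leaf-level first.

Answer: 81 300 92

Derivation:
L0 (leaves): [72, 62, 66, 81, 19, 16, 38, 99], target index=2
L1: h(72,62)=(72*31+62)%997=300 [pair 0] h(66,81)=(66*31+81)%997=133 [pair 1] h(19,16)=(19*31+16)%997=605 [pair 2] h(38,99)=(38*31+99)%997=280 [pair 3] -> [300, 133, 605, 280]
  Sibling for proof at L0: 81
L2: h(300,133)=(300*31+133)%997=460 [pair 0] h(605,280)=(605*31+280)%997=92 [pair 1] -> [460, 92]
  Sibling for proof at L1: 300
L3: h(460,92)=(460*31+92)%997=394 [pair 0] -> [394]
  Sibling for proof at L2: 92
Root: 394
Proof path (sibling hashes from leaf to root): [81, 300, 92]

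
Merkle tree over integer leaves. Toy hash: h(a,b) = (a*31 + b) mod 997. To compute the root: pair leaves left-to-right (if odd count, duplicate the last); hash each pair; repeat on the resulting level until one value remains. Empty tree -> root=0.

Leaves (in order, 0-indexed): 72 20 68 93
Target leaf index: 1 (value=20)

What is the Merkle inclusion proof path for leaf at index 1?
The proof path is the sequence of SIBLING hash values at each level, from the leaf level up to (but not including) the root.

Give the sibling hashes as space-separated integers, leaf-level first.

Answer: 72 207

Derivation:
L0 (leaves): [72, 20, 68, 93], target index=1
L1: h(72,20)=(72*31+20)%997=258 [pair 0] h(68,93)=(68*31+93)%997=207 [pair 1] -> [258, 207]
  Sibling for proof at L0: 72
L2: h(258,207)=(258*31+207)%997=229 [pair 0] -> [229]
  Sibling for proof at L1: 207
Root: 229
Proof path (sibling hashes from leaf to root): [72, 207]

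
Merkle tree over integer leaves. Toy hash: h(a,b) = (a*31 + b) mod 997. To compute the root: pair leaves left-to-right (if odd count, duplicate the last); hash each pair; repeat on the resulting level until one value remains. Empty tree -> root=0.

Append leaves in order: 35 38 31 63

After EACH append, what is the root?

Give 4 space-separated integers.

Answer: 35 126 910 942

Derivation:
After append 35 (leaves=[35]):
  L0: [35]
  root=35
After append 38 (leaves=[35, 38]):
  L0: [35, 38]
  L1: h(35,38)=(35*31+38)%997=126 -> [126]
  root=126
After append 31 (leaves=[35, 38, 31]):
  L0: [35, 38, 31]
  L1: h(35,38)=(35*31+38)%997=126 h(31,31)=(31*31+31)%997=992 -> [126, 992]
  L2: h(126,992)=(126*31+992)%997=910 -> [910]
  root=910
After append 63 (leaves=[35, 38, 31, 63]):
  L0: [35, 38, 31, 63]
  L1: h(35,38)=(35*31+38)%997=126 h(31,63)=(31*31+63)%997=27 -> [126, 27]
  L2: h(126,27)=(126*31+27)%997=942 -> [942]
  root=942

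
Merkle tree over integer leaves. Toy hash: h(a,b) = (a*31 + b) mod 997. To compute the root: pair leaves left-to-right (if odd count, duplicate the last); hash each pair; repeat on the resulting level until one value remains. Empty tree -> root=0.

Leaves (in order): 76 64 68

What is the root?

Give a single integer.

Answer: 427

Derivation:
L0: [76, 64, 68]
L1: h(76,64)=(76*31+64)%997=426 h(68,68)=(68*31+68)%997=182 -> [426, 182]
L2: h(426,182)=(426*31+182)%997=427 -> [427]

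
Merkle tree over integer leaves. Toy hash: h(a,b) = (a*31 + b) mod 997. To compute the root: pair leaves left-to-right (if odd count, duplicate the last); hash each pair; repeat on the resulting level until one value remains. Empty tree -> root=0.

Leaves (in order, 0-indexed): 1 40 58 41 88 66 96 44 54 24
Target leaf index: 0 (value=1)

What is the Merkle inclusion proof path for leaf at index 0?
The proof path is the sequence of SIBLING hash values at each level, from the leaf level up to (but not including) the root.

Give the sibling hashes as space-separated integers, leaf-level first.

Answer: 40 842 901 981

Derivation:
L0 (leaves): [1, 40, 58, 41, 88, 66, 96, 44, 54, 24], target index=0
L1: h(1,40)=(1*31+40)%997=71 [pair 0] h(58,41)=(58*31+41)%997=842 [pair 1] h(88,66)=(88*31+66)%997=800 [pair 2] h(96,44)=(96*31+44)%997=29 [pair 3] h(54,24)=(54*31+24)%997=701 [pair 4] -> [71, 842, 800, 29, 701]
  Sibling for proof at L0: 40
L2: h(71,842)=(71*31+842)%997=52 [pair 0] h(800,29)=(800*31+29)%997=901 [pair 1] h(701,701)=(701*31+701)%997=498 [pair 2] -> [52, 901, 498]
  Sibling for proof at L1: 842
L3: h(52,901)=(52*31+901)%997=519 [pair 0] h(498,498)=(498*31+498)%997=981 [pair 1] -> [519, 981]
  Sibling for proof at L2: 901
L4: h(519,981)=(519*31+981)%997=121 [pair 0] -> [121]
  Sibling for proof at L3: 981
Root: 121
Proof path (sibling hashes from leaf to root): [40, 842, 901, 981]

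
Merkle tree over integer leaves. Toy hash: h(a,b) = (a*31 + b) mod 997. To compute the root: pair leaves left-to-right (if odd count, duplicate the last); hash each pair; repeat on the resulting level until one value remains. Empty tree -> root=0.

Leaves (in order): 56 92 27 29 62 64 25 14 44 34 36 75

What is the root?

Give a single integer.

Answer: 579

Derivation:
L0: [56, 92, 27, 29, 62, 64, 25, 14, 44, 34, 36, 75]
L1: h(56,92)=(56*31+92)%997=831 h(27,29)=(27*31+29)%997=866 h(62,64)=(62*31+64)%997=989 h(25,14)=(25*31+14)%997=789 h(44,34)=(44*31+34)%997=401 h(36,75)=(36*31+75)%997=194 -> [831, 866, 989, 789, 401, 194]
L2: h(831,866)=(831*31+866)%997=705 h(989,789)=(989*31+789)%997=541 h(401,194)=(401*31+194)%997=661 -> [705, 541, 661]
L3: h(705,541)=(705*31+541)%997=462 h(661,661)=(661*31+661)%997=215 -> [462, 215]
L4: h(462,215)=(462*31+215)%997=579 -> [579]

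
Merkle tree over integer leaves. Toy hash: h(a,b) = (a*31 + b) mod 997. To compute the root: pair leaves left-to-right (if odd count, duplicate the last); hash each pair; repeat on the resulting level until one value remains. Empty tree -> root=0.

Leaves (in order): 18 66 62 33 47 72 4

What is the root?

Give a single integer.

Answer: 923

Derivation:
L0: [18, 66, 62, 33, 47, 72, 4]
L1: h(18,66)=(18*31+66)%997=624 h(62,33)=(62*31+33)%997=958 h(47,72)=(47*31+72)%997=532 h(4,4)=(4*31+4)%997=128 -> [624, 958, 532, 128]
L2: h(624,958)=(624*31+958)%997=362 h(532,128)=(532*31+128)%997=668 -> [362, 668]
L3: h(362,668)=(362*31+668)%997=923 -> [923]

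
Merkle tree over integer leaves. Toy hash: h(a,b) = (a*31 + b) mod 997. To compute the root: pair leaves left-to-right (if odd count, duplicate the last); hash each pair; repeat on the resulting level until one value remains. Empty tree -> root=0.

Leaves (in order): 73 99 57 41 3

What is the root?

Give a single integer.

Answer: 10

Derivation:
L0: [73, 99, 57, 41, 3]
L1: h(73,99)=(73*31+99)%997=368 h(57,41)=(57*31+41)%997=811 h(3,3)=(3*31+3)%997=96 -> [368, 811, 96]
L2: h(368,811)=(368*31+811)%997=255 h(96,96)=(96*31+96)%997=81 -> [255, 81]
L3: h(255,81)=(255*31+81)%997=10 -> [10]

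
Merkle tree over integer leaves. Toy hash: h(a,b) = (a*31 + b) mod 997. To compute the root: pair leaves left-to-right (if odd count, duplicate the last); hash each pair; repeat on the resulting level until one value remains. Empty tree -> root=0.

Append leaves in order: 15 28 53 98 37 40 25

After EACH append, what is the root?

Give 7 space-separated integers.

After append 15 (leaves=[15]):
  L0: [15]
  root=15
After append 28 (leaves=[15, 28]):
  L0: [15, 28]
  L1: h(15,28)=(15*31+28)%997=493 -> [493]
  root=493
After append 53 (leaves=[15, 28, 53]):
  L0: [15, 28, 53]
  L1: h(15,28)=(15*31+28)%997=493 h(53,53)=(53*31+53)%997=699 -> [493, 699]
  L2: h(493,699)=(493*31+699)%997=30 -> [30]
  root=30
After append 98 (leaves=[15, 28, 53, 98]):
  L0: [15, 28, 53, 98]
  L1: h(15,28)=(15*31+28)%997=493 h(53,98)=(53*31+98)%997=744 -> [493, 744]
  L2: h(493,744)=(493*31+744)%997=75 -> [75]
  root=75
After append 37 (leaves=[15, 28, 53, 98, 37]):
  L0: [15, 28, 53, 98, 37]
  L1: h(15,28)=(15*31+28)%997=493 h(53,98)=(53*31+98)%997=744 h(37,37)=(37*31+37)%997=187 -> [493, 744, 187]
  L2: h(493,744)=(493*31+744)%997=75 h(187,187)=(187*31+187)%997=2 -> [75, 2]
  L3: h(75,2)=(75*31+2)%997=333 -> [333]
  root=333
After append 40 (leaves=[15, 28, 53, 98, 37, 40]):
  L0: [15, 28, 53, 98, 37, 40]
  L1: h(15,28)=(15*31+28)%997=493 h(53,98)=(53*31+98)%997=744 h(37,40)=(37*31+40)%997=190 -> [493, 744, 190]
  L2: h(493,744)=(493*31+744)%997=75 h(190,190)=(190*31+190)%997=98 -> [75, 98]
  L3: h(75,98)=(75*31+98)%997=429 -> [429]
  root=429
After append 25 (leaves=[15, 28, 53, 98, 37, 40, 25]):
  L0: [15, 28, 53, 98, 37, 40, 25]
  L1: h(15,28)=(15*31+28)%997=493 h(53,98)=(53*31+98)%997=744 h(37,40)=(37*31+40)%997=190 h(25,25)=(25*31+25)%997=800 -> [493, 744, 190, 800]
  L2: h(493,744)=(493*31+744)%997=75 h(190,800)=(190*31+800)%997=708 -> [75, 708]
  L3: h(75,708)=(75*31+708)%997=42 -> [42]
  root=42

Answer: 15 493 30 75 333 429 42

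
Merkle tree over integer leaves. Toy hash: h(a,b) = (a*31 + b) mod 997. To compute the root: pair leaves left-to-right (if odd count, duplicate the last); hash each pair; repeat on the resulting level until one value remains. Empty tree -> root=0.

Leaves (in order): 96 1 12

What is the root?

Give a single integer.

L0: [96, 1, 12]
L1: h(96,1)=(96*31+1)%997=983 h(12,12)=(12*31+12)%997=384 -> [983, 384]
L2: h(983,384)=(983*31+384)%997=947 -> [947]

Answer: 947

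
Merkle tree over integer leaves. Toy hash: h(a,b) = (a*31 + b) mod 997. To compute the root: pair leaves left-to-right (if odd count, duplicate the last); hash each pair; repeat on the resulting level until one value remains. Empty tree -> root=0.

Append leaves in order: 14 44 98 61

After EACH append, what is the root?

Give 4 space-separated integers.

Answer: 14 478 8 968

Derivation:
After append 14 (leaves=[14]):
  L0: [14]
  root=14
After append 44 (leaves=[14, 44]):
  L0: [14, 44]
  L1: h(14,44)=(14*31+44)%997=478 -> [478]
  root=478
After append 98 (leaves=[14, 44, 98]):
  L0: [14, 44, 98]
  L1: h(14,44)=(14*31+44)%997=478 h(98,98)=(98*31+98)%997=145 -> [478, 145]
  L2: h(478,145)=(478*31+145)%997=8 -> [8]
  root=8
After append 61 (leaves=[14, 44, 98, 61]):
  L0: [14, 44, 98, 61]
  L1: h(14,44)=(14*31+44)%997=478 h(98,61)=(98*31+61)%997=108 -> [478, 108]
  L2: h(478,108)=(478*31+108)%997=968 -> [968]
  root=968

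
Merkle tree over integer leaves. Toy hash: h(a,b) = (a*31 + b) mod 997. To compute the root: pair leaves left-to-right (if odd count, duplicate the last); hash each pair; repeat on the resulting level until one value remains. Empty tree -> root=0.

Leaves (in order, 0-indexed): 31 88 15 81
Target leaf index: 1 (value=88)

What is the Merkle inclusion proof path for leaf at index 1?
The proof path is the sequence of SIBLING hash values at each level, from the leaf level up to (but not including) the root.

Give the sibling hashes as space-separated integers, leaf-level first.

Answer: 31 546

Derivation:
L0 (leaves): [31, 88, 15, 81], target index=1
L1: h(31,88)=(31*31+88)%997=52 [pair 0] h(15,81)=(15*31+81)%997=546 [pair 1] -> [52, 546]
  Sibling for proof at L0: 31
L2: h(52,546)=(52*31+546)%997=164 [pair 0] -> [164]
  Sibling for proof at L1: 546
Root: 164
Proof path (sibling hashes from leaf to root): [31, 546]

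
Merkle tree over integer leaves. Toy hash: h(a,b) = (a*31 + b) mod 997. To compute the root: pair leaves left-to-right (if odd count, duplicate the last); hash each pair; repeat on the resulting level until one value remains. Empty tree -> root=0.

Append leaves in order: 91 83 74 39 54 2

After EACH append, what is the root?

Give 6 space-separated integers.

After append 91 (leaves=[91]):
  L0: [91]
  root=91
After append 83 (leaves=[91, 83]):
  L0: [91, 83]
  L1: h(91,83)=(91*31+83)%997=910 -> [910]
  root=910
After append 74 (leaves=[91, 83, 74]):
  L0: [91, 83, 74]
  L1: h(91,83)=(91*31+83)%997=910 h(74,74)=(74*31+74)%997=374 -> [910, 374]
  L2: h(910,374)=(910*31+374)%997=668 -> [668]
  root=668
After append 39 (leaves=[91, 83, 74, 39]):
  L0: [91, 83, 74, 39]
  L1: h(91,83)=(91*31+83)%997=910 h(74,39)=(74*31+39)%997=339 -> [910, 339]
  L2: h(910,339)=(910*31+339)%997=633 -> [633]
  root=633
After append 54 (leaves=[91, 83, 74, 39, 54]):
  L0: [91, 83, 74, 39, 54]
  L1: h(91,83)=(91*31+83)%997=910 h(74,39)=(74*31+39)%997=339 h(54,54)=(54*31+54)%997=731 -> [910, 339, 731]
  L2: h(910,339)=(910*31+339)%997=633 h(731,731)=(731*31+731)%997=461 -> [633, 461]
  L3: h(633,461)=(633*31+461)%997=144 -> [144]
  root=144
After append 2 (leaves=[91, 83, 74, 39, 54, 2]):
  L0: [91, 83, 74, 39, 54, 2]
  L1: h(91,83)=(91*31+83)%997=910 h(74,39)=(74*31+39)%997=339 h(54,2)=(54*31+2)%997=679 -> [910, 339, 679]
  L2: h(910,339)=(910*31+339)%997=633 h(679,679)=(679*31+679)%997=791 -> [633, 791]
  L3: h(633,791)=(633*31+791)%997=474 -> [474]
  root=474

Answer: 91 910 668 633 144 474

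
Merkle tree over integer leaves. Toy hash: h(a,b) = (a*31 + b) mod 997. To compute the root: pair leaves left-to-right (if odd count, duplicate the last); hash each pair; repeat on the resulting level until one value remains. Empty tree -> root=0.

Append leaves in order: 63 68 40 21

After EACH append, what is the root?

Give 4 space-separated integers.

After append 63 (leaves=[63]):
  L0: [63]
  root=63
After append 68 (leaves=[63, 68]):
  L0: [63, 68]
  L1: h(63,68)=(63*31+68)%997=27 -> [27]
  root=27
After append 40 (leaves=[63, 68, 40]):
  L0: [63, 68, 40]
  L1: h(63,68)=(63*31+68)%997=27 h(40,40)=(40*31+40)%997=283 -> [27, 283]
  L2: h(27,283)=(27*31+283)%997=123 -> [123]
  root=123
After append 21 (leaves=[63, 68, 40, 21]):
  L0: [63, 68, 40, 21]
  L1: h(63,68)=(63*31+68)%997=27 h(40,21)=(40*31+21)%997=264 -> [27, 264]
  L2: h(27,264)=(27*31+264)%997=104 -> [104]
  root=104

Answer: 63 27 123 104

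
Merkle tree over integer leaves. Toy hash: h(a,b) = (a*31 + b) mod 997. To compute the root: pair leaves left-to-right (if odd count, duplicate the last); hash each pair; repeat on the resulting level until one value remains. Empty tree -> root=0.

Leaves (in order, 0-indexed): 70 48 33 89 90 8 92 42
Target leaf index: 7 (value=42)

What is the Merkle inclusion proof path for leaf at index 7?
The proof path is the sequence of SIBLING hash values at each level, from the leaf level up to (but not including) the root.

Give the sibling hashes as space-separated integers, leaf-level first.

L0 (leaves): [70, 48, 33, 89, 90, 8, 92, 42], target index=7
L1: h(70,48)=(70*31+48)%997=224 [pair 0] h(33,89)=(33*31+89)%997=115 [pair 1] h(90,8)=(90*31+8)%997=804 [pair 2] h(92,42)=(92*31+42)%997=900 [pair 3] -> [224, 115, 804, 900]
  Sibling for proof at L0: 92
L2: h(224,115)=(224*31+115)%997=80 [pair 0] h(804,900)=(804*31+900)%997=899 [pair 1] -> [80, 899]
  Sibling for proof at L1: 804
L3: h(80,899)=(80*31+899)%997=388 [pair 0] -> [388]
  Sibling for proof at L2: 80
Root: 388
Proof path (sibling hashes from leaf to root): [92, 804, 80]

Answer: 92 804 80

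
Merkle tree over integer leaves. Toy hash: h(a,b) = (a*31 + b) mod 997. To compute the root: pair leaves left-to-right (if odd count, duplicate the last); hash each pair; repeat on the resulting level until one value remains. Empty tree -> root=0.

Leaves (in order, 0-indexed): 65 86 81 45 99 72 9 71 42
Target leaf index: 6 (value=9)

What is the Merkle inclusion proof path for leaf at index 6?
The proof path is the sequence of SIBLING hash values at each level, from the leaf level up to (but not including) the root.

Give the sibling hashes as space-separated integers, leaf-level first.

L0 (leaves): [65, 86, 81, 45, 99, 72, 9, 71, 42], target index=6
L1: h(65,86)=(65*31+86)%997=107 [pair 0] h(81,45)=(81*31+45)%997=562 [pair 1] h(99,72)=(99*31+72)%997=150 [pair 2] h(9,71)=(9*31+71)%997=350 [pair 3] h(42,42)=(42*31+42)%997=347 [pair 4] -> [107, 562, 150, 350, 347]
  Sibling for proof at L0: 71
L2: h(107,562)=(107*31+562)%997=888 [pair 0] h(150,350)=(150*31+350)%997=15 [pair 1] h(347,347)=(347*31+347)%997=137 [pair 2] -> [888, 15, 137]
  Sibling for proof at L1: 150
L3: h(888,15)=(888*31+15)%997=624 [pair 0] h(137,137)=(137*31+137)%997=396 [pair 1] -> [624, 396]
  Sibling for proof at L2: 888
L4: h(624,396)=(624*31+396)%997=797 [pair 0] -> [797]
  Sibling for proof at L3: 396
Root: 797
Proof path (sibling hashes from leaf to root): [71, 150, 888, 396]

Answer: 71 150 888 396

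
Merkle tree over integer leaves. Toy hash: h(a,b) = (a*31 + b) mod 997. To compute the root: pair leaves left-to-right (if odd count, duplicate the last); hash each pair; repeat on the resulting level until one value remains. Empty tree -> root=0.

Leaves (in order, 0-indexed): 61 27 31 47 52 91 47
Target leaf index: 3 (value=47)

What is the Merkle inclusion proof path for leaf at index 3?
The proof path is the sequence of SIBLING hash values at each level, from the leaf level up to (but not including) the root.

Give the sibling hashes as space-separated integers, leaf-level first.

L0 (leaves): [61, 27, 31, 47, 52, 91, 47], target index=3
L1: h(61,27)=(61*31+27)%997=921 [pair 0] h(31,47)=(31*31+47)%997=11 [pair 1] h(52,91)=(52*31+91)%997=706 [pair 2] h(47,47)=(47*31+47)%997=507 [pair 3] -> [921, 11, 706, 507]
  Sibling for proof at L0: 31
L2: h(921,11)=(921*31+11)%997=646 [pair 0] h(706,507)=(706*31+507)%997=459 [pair 1] -> [646, 459]
  Sibling for proof at L1: 921
L3: h(646,459)=(646*31+459)%997=545 [pair 0] -> [545]
  Sibling for proof at L2: 459
Root: 545
Proof path (sibling hashes from leaf to root): [31, 921, 459]

Answer: 31 921 459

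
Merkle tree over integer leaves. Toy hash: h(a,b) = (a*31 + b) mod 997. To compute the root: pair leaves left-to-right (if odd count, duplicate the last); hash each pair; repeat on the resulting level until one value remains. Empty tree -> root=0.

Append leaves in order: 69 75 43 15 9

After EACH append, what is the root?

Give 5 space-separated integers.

Answer: 69 220 220 192 213

Derivation:
After append 69 (leaves=[69]):
  L0: [69]
  root=69
After append 75 (leaves=[69, 75]):
  L0: [69, 75]
  L1: h(69,75)=(69*31+75)%997=220 -> [220]
  root=220
After append 43 (leaves=[69, 75, 43]):
  L0: [69, 75, 43]
  L1: h(69,75)=(69*31+75)%997=220 h(43,43)=(43*31+43)%997=379 -> [220, 379]
  L2: h(220,379)=(220*31+379)%997=220 -> [220]
  root=220
After append 15 (leaves=[69, 75, 43, 15]):
  L0: [69, 75, 43, 15]
  L1: h(69,75)=(69*31+75)%997=220 h(43,15)=(43*31+15)%997=351 -> [220, 351]
  L2: h(220,351)=(220*31+351)%997=192 -> [192]
  root=192
After append 9 (leaves=[69, 75, 43, 15, 9]):
  L0: [69, 75, 43, 15, 9]
  L1: h(69,75)=(69*31+75)%997=220 h(43,15)=(43*31+15)%997=351 h(9,9)=(9*31+9)%997=288 -> [220, 351, 288]
  L2: h(220,351)=(220*31+351)%997=192 h(288,288)=(288*31+288)%997=243 -> [192, 243]
  L3: h(192,243)=(192*31+243)%997=213 -> [213]
  root=213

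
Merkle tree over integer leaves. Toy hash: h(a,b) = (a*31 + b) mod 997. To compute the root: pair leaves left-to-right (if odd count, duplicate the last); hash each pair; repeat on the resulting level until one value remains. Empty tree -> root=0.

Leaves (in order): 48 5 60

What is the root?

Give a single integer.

L0: [48, 5, 60]
L1: h(48,5)=(48*31+5)%997=496 h(60,60)=(60*31+60)%997=923 -> [496, 923]
L2: h(496,923)=(496*31+923)%997=347 -> [347]

Answer: 347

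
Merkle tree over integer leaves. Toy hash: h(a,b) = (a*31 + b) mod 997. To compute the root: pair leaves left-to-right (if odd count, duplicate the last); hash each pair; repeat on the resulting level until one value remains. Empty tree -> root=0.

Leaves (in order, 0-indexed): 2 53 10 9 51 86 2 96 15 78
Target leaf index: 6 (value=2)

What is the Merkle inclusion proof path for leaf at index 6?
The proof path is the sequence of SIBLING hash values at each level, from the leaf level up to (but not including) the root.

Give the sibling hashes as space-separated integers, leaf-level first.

Answer: 96 670 893 703

Derivation:
L0 (leaves): [2, 53, 10, 9, 51, 86, 2, 96, 15, 78], target index=6
L1: h(2,53)=(2*31+53)%997=115 [pair 0] h(10,9)=(10*31+9)%997=319 [pair 1] h(51,86)=(51*31+86)%997=670 [pair 2] h(2,96)=(2*31+96)%997=158 [pair 3] h(15,78)=(15*31+78)%997=543 [pair 4] -> [115, 319, 670, 158, 543]
  Sibling for proof at L0: 96
L2: h(115,319)=(115*31+319)%997=893 [pair 0] h(670,158)=(670*31+158)%997=988 [pair 1] h(543,543)=(543*31+543)%997=427 [pair 2] -> [893, 988, 427]
  Sibling for proof at L1: 670
L3: h(893,988)=(893*31+988)%997=755 [pair 0] h(427,427)=(427*31+427)%997=703 [pair 1] -> [755, 703]
  Sibling for proof at L2: 893
L4: h(755,703)=(755*31+703)%997=180 [pair 0] -> [180]
  Sibling for proof at L3: 703
Root: 180
Proof path (sibling hashes from leaf to root): [96, 670, 893, 703]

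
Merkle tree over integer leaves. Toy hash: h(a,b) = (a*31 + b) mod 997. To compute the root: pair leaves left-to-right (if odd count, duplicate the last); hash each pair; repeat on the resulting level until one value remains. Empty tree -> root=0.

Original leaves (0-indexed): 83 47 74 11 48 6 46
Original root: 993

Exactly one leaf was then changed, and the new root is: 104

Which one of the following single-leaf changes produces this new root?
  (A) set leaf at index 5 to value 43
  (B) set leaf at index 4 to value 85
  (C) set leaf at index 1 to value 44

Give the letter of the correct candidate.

Original leaves: [83, 47, 74, 11, 48, 6, 46]
Target new root: 104
Try each candidate change and compute the resulting root:
Candidate A: set leaf[5] = 43 -> leaves = [83, 47, 74, 11, 48, 43, 46]
  L0: [83, 47, 74, 11, 48, 43, 46]
  L1: h(83,47)=(83*31+47)%997=626 h(74,11)=(74*31+11)%997=311 h(48,43)=(48*31+43)%997=534 h(46,46)=(46*31+46)%997=475 -> [626, 311, 534, 475]
  L2: h(626,311)=(626*31+311)%997=774 h(534,475)=(534*31+475)%997=80 -> [774, 80]
  L3: h(774,80)=(774*31+80)%997=146 -> [146]
  root = 146 != target 104
Candidate B: set leaf[4] = 85 -> leaves = [83, 47, 74, 11, 85, 6, 46]
  L0: [83, 47, 74, 11, 85, 6, 46]
  L1: h(83,47)=(83*31+47)%997=626 h(74,11)=(74*31+11)%997=311 h(85,6)=(85*31+6)%997=647 h(46,46)=(46*31+46)%997=475 -> [626, 311, 647, 475]
  L2: h(626,311)=(626*31+311)%997=774 h(647,475)=(647*31+475)%997=592 -> [774, 592]
  L3: h(774,592)=(774*31+592)%997=658 -> [658]
  root = 658 != target 104
Candidate C: set leaf[1] = 44 -> leaves = [83, 44, 74, 11, 48, 6, 46]
  L0: [83, 44, 74, 11, 48, 6, 46]
  L1: h(83,44)=(83*31+44)%997=623 h(74,11)=(74*31+11)%997=311 h(48,6)=(48*31+6)%997=497 h(46,46)=(46*31+46)%997=475 -> [623, 311, 497, 475]
  L2: h(623,311)=(623*31+311)%997=681 h(497,475)=(497*31+475)%997=927 -> [681, 927]
  L3: h(681,927)=(681*31+927)%997=104 -> [104]
  root = 104 == target 104  ** MATCH **
Candidate C produces the target root.

Answer: C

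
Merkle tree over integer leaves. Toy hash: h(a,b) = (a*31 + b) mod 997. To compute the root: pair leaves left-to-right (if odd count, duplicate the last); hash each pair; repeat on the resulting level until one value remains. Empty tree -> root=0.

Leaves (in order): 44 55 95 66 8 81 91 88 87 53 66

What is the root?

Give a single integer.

Answer: 474

Derivation:
L0: [44, 55, 95, 66, 8, 81, 91, 88, 87, 53, 66]
L1: h(44,55)=(44*31+55)%997=422 h(95,66)=(95*31+66)%997=20 h(8,81)=(8*31+81)%997=329 h(91,88)=(91*31+88)%997=915 h(87,53)=(87*31+53)%997=756 h(66,66)=(66*31+66)%997=118 -> [422, 20, 329, 915, 756, 118]
L2: h(422,20)=(422*31+20)%997=141 h(329,915)=(329*31+915)%997=147 h(756,118)=(756*31+118)%997=623 -> [141, 147, 623]
L3: h(141,147)=(141*31+147)%997=530 h(623,623)=(623*31+623)%997=993 -> [530, 993]
L4: h(530,993)=(530*31+993)%997=474 -> [474]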